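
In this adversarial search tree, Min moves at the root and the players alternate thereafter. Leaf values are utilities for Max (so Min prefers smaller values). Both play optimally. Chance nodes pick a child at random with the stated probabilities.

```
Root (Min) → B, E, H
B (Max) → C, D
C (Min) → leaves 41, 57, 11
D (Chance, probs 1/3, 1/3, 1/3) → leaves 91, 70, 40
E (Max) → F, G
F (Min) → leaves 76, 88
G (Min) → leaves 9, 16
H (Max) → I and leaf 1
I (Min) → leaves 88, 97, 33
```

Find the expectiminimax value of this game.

C (Min): min(41, 57, 11) = 11
D (Chance): 1/3·91 + 1/3·70 + 1/3·40 = 67
B (Max): max(11, 67) = 67
F (Min): min(76, 88) = 76
G (Min): min(9, 16) = 9
E (Max): max(76, 9) = 76
I (Min): min(88, 97, 33) = 33
H (Max): max(33, 1) = 33
Root (Min): min(67, 76, 33) = 33

33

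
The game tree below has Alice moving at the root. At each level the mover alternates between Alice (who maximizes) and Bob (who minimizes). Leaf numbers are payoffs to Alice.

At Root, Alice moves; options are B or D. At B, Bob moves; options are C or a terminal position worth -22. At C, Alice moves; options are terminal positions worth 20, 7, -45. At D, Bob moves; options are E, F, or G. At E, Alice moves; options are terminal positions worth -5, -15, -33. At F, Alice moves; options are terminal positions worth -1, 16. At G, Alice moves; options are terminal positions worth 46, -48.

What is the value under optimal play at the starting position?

-5

C (Alice): max(20, 7, -45) = 20
B (Bob): min(20, -22) = -22
E (Alice): max(-5, -15, -33) = -5
F (Alice): max(-1, 16) = 16
G (Alice): max(46, -48) = 46
D (Bob): min(-5, 16, 46) = -5
Root (Alice): max(-22, -5) = -5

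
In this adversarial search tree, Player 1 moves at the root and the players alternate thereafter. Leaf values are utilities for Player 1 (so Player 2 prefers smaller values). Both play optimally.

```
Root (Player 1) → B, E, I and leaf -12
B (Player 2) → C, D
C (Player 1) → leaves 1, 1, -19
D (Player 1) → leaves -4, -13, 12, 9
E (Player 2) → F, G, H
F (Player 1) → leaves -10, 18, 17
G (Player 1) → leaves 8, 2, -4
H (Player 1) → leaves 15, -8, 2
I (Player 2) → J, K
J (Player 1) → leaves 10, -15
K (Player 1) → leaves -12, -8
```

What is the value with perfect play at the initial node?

C (Player 1): max(1, 1, -19) = 1
D (Player 1): max(-4, -13, 12, 9) = 12
B (Player 2): min(1, 12) = 1
F (Player 1): max(-10, 18, 17) = 18
G (Player 1): max(8, 2, -4) = 8
H (Player 1): max(15, -8, 2) = 15
E (Player 2): min(18, 8, 15) = 8
J (Player 1): max(10, -15) = 10
K (Player 1): max(-12, -8) = -8
I (Player 2): min(10, -8) = -8
Root (Player 1): max(1, 8, -8, -12) = 8

8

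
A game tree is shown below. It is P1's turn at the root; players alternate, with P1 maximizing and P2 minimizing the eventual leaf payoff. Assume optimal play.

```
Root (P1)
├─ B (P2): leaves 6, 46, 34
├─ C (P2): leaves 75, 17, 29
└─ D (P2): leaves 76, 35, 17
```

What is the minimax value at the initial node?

17

B (P2): min(6, 46, 34) = 6
C (P2): min(75, 17, 29) = 17
D (P2): min(76, 35, 17) = 17
Root (P1): max(6, 17, 17) = 17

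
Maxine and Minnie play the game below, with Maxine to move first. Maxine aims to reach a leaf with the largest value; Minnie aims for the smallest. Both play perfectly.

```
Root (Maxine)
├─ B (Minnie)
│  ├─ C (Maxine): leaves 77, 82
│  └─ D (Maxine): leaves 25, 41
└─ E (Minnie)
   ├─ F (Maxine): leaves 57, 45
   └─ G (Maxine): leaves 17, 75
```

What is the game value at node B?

C: max(77, 82) = 82
D: max(25, 41) = 41
B: min(82, 41) = 41

41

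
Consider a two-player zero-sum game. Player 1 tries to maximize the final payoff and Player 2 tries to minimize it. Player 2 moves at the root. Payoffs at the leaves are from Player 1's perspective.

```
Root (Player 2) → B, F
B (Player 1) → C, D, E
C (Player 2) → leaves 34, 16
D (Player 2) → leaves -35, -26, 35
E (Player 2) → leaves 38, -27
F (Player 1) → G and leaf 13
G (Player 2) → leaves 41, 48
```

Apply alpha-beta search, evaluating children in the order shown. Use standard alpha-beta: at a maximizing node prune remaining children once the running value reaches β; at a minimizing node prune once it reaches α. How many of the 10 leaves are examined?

C [α=-∞,β=+∞]: v=16
D [α=16,β=+∞]: v=-35 after child 1 ≤ α → α-cutoff, skip 2
E [α=16,β=+∞]: v=-27
B [α=-∞,β=+∞]: v=16
G [α=-∞,β=16]: v=41
F [α=-∞,β=16]: v=41 after child 1 ≥ β → β-cutoff, skip 1
Root [α=-∞,β=+∞]: v=16
Leaves evaluated: 7 of 10.

7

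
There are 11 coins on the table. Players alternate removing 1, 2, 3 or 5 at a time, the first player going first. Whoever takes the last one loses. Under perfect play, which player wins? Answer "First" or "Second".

First

i:   0  1  2  3  4  5  6  7  8  9 10 11
     W  L  W  W  W  L  W  W  W  L  W  W
Position 11 is W, so the first player wins.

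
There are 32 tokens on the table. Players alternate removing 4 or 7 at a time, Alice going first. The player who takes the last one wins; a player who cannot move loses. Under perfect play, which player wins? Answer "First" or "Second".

First

Compute winning (W) and losing (L) positions by backward induction:
i:   0  1  2  3  4  5  6  7  8  9 10 11 12 13 14 15 16 17 18 19 20 21 22 23 24 25 26 27 28 29 30 31 32
     L  L  L  L  W  W  W  W  W  W  W  L  L  L  L  W  W  W  W  W  W  W  L  L  L  L  W  W  W  W  W  W  W
Position 32 is W, so the first player wins.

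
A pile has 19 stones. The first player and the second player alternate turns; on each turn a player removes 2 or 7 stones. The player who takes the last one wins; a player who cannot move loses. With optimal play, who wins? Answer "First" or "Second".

Second

Mark each pile size as W (mover wins) or L (mover loses):
i:   0  1  2  3  4  5  6  7  8  9 10 11 12 13 14 15 16 17 18 19
     L  L  W  W  L  L  W  W  W  L  L  W  W  L  L  W  W  W  L  L
Position 19 is L, so the second player wins.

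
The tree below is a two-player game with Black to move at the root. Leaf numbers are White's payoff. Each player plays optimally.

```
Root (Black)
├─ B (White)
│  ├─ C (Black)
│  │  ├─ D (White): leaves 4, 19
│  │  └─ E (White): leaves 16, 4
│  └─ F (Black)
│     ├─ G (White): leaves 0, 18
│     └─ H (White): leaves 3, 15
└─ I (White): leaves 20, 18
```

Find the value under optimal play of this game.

D (White): max(4, 19) = 19
E (White): max(16, 4) = 16
C (Black): min(19, 16) = 16
G (White): max(0, 18) = 18
H (White): max(3, 15) = 15
F (Black): min(18, 15) = 15
B (White): max(16, 15) = 16
I (White): max(20, 18) = 20
Root (Black): min(16, 20) = 16

16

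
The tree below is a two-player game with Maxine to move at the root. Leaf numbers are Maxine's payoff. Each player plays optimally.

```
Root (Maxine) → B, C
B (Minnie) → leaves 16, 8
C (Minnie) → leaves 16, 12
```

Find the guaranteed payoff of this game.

12

B (Minnie): min(16, 8) = 8
C (Minnie): min(16, 12) = 12
Root (Maxine): max(8, 12) = 12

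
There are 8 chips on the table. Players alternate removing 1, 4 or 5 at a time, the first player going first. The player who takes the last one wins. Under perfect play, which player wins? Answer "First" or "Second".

Second

Compute winning (W) and losing (L) positions by backward induction:
i:   0  1  2  3  4  5  6  7  8
     L  W  L  W  W  W  W  W  L
Position 8 is L, so the second player wins.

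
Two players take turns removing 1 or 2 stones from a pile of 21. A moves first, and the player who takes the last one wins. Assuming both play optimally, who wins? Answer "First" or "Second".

Second

Positions where the player to move wins (W) vs loses (L):
i:   0  1  2  3  4  5  6  7  8  9 10 11 12 13 14 15 16 17 18 19 20 21
     L  W  W  L  W  W  L  W  W  L  W  W  L  W  W  L  W  W  L  W  W  L
Position 21 is L, so the second player wins.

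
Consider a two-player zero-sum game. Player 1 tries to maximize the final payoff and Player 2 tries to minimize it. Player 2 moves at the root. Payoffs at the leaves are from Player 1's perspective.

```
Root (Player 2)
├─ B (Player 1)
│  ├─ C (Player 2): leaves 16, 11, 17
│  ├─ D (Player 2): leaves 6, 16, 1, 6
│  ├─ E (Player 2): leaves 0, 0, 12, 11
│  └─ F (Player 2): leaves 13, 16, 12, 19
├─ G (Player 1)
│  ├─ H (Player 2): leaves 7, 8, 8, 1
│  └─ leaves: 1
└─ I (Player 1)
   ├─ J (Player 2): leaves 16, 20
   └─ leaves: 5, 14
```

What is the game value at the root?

C (Player 2): min(16, 11, 17) = 11
D (Player 2): min(6, 16, 1, 6) = 1
E (Player 2): min(0, 0, 12, 11) = 0
F (Player 2): min(13, 16, 12, 19) = 12
B (Player 1): max(11, 1, 0, 12) = 12
H (Player 2): min(7, 8, 8, 1) = 1
G (Player 1): max(1, 1) = 1
J (Player 2): min(16, 20) = 16
I (Player 1): max(16, 5, 14) = 16
Root (Player 2): min(12, 1, 16) = 1

1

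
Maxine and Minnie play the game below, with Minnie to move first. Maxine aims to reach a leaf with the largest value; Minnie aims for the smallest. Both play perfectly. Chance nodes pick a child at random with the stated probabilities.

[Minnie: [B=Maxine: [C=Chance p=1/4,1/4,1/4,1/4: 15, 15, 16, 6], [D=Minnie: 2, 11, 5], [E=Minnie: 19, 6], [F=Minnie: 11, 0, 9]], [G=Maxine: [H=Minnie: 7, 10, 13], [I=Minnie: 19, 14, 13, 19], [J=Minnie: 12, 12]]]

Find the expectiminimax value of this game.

C (Chance): 1/4·15 + 1/4·15 + 1/4·16 + 1/4·6 = 13
D (Minnie): min(2, 11, 5) = 2
E (Minnie): min(19, 6) = 6
F (Minnie): min(11, 0, 9) = 0
B (Maxine): max(13, 2, 6, 0) = 13
H (Minnie): min(7, 10, 13) = 7
I (Minnie): min(19, 14, 13, 19) = 13
J (Minnie): min(12, 12) = 12
G (Maxine): max(7, 13, 12) = 13
Root (Minnie): min(13, 13) = 13

13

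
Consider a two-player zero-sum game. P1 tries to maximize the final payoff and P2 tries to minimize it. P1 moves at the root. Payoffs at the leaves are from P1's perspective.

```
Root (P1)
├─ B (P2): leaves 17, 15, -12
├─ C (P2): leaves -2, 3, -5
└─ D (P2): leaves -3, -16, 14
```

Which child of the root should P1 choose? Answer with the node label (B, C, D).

B (P2): min(17, 15, -12) = -12
C (P2): min(-2, 3, -5) = -5
D (P2): min(-3, -16, 14) = -16
Root (P1): max(-12, -5, -16) = -5
P1 picks the child with the highest value: C (value -5).

C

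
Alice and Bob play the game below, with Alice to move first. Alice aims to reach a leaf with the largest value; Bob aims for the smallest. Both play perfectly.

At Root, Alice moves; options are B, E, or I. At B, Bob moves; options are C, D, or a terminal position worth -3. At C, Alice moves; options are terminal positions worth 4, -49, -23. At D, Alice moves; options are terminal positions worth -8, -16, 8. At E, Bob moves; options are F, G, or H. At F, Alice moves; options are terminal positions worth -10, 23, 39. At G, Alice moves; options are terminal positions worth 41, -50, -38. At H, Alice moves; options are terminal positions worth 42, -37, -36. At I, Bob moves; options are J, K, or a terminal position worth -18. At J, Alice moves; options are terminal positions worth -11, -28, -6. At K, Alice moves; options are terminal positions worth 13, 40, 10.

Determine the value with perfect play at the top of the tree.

39

C (Alice): max(4, -49, -23) = 4
D (Alice): max(-8, -16, 8) = 8
B (Bob): min(4, 8, -3) = -3
F (Alice): max(-10, 23, 39) = 39
G (Alice): max(41, -50, -38) = 41
H (Alice): max(42, -37, -36) = 42
E (Bob): min(39, 41, 42) = 39
J (Alice): max(-11, -28, -6) = -6
K (Alice): max(13, 40, 10) = 40
I (Bob): min(-6, 40, -18) = -18
Root (Alice): max(-3, 39, -18) = 39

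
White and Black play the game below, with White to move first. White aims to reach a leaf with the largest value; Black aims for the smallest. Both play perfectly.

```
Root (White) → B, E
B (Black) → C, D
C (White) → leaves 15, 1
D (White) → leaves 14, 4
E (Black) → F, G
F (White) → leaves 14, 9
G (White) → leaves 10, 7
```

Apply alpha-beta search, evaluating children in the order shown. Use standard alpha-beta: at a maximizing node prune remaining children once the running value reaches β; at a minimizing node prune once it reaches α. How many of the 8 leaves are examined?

C [α=-∞,β=+∞]: v=15
D [α=-∞,β=15]: v=14
B [α=-∞,β=+∞]: v=14
F [α=14,β=+∞]: v=14
E [α=14,β=+∞]: v=14 after child 1 ≤ α → α-cutoff, skip 1
Root [α=-∞,β=+∞]: v=14
Leaves evaluated: 6 of 8.

6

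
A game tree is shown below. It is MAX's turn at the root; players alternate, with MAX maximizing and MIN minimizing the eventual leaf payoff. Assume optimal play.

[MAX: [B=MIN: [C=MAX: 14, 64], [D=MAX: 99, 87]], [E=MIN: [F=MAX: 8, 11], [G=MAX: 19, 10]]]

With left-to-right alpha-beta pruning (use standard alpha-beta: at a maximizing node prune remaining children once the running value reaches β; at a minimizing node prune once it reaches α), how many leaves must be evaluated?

5

C [α=-∞,β=+∞]: v=64
D [α=-∞,β=64]: v=99 after child 1 ≥ β → β-cutoff, skip 1
B [α=-∞,β=+∞]: v=64
F [α=64,β=+∞]: v=11
E [α=64,β=+∞]: v=11 after child 1 ≤ α → α-cutoff, skip 1
Root [α=-∞,β=+∞]: v=64
Leaves evaluated: 5 of 8.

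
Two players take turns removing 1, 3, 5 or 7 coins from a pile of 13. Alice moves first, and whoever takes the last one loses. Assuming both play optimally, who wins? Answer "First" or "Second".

Compute winning (W) and losing (L) positions by backward induction:
i:   0  1  2  3  4  5  6  7  8  9 10 11 12 13
     W  L  W  L  W  L  W  L  W  L  W  L  W  L
Position 13 is L, so the second player wins.

Second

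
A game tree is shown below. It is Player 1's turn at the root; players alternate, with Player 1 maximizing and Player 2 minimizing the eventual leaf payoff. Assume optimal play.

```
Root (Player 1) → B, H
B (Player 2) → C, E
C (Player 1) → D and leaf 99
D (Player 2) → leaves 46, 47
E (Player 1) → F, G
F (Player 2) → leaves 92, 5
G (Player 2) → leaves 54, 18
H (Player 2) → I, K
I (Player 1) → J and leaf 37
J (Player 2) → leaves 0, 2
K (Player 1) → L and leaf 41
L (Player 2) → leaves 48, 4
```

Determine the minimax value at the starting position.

D (Player 2): min(46, 47) = 46
C (Player 1): max(46, 99) = 99
F (Player 2): min(92, 5) = 5
G (Player 2): min(54, 18) = 18
E (Player 1): max(5, 18) = 18
B (Player 2): min(99, 18) = 18
J (Player 2): min(0, 2) = 0
I (Player 1): max(0, 37) = 37
L (Player 2): min(48, 4) = 4
K (Player 1): max(4, 41) = 41
H (Player 2): min(37, 41) = 37
Root (Player 1): max(18, 37) = 37

37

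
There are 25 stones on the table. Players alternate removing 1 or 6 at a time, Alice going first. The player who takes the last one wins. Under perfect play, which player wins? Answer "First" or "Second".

Positions where the player to move wins (W) vs loses (L):
i:   0  1  2  3  4  5  6  7  8  9 10 11 12 13 14 15 16 17 18 19 20 21 22 23 24 25
     L  W  L  W  L  W  W  L  W  L  W  L  W  W  L  W  L  W  L  W  W  L  W  L  W  L
Position 25 is L, so the second player wins.

Second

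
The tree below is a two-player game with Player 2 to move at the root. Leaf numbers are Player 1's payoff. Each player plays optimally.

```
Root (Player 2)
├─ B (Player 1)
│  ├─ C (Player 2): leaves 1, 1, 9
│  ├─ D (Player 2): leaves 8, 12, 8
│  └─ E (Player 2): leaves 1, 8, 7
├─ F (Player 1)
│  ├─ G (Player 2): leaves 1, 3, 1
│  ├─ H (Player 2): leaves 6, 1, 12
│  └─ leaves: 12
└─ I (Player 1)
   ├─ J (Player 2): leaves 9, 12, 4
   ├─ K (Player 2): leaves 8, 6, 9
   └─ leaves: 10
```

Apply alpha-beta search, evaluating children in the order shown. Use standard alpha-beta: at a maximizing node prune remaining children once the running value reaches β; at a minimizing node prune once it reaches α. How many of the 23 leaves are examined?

20

C [α=-∞,β=+∞]: v=1
D [α=1,β=+∞]: v=8
E [α=8,β=+∞]: v=1 after child 1 ≤ α → α-cutoff, skip 2
B [α=-∞,β=+∞]: v=8
G [α=-∞,β=8]: v=1
H [α=1,β=8]: v=1 after child 2 ≤ α → α-cutoff, skip 1
F [α=-∞,β=8]: v=12
J [α=-∞,β=8]: v=4
K [α=4,β=8]: v=6
I [α=-∞,β=8]: v=10
Root [α=-∞,β=+∞]: v=8
Leaves evaluated: 20 of 23.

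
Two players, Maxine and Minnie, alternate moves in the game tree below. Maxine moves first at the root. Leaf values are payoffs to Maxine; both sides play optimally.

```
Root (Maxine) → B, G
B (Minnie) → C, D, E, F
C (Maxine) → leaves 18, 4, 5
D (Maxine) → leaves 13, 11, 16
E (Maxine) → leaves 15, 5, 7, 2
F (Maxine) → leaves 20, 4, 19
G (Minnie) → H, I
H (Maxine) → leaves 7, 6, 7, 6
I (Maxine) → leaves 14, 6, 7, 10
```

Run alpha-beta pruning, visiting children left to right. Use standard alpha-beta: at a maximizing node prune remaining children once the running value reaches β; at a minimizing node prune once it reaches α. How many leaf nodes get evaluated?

15

C [α=-∞,β=+∞]: v=18
D [α=-∞,β=18]: v=16
E [α=-∞,β=16]: v=15
F [α=-∞,β=15]: v=20 after child 1 ≥ β → β-cutoff, skip 2
B [α=-∞,β=+∞]: v=15
H [α=15,β=+∞]: v=7
G [α=15,β=+∞]: v=7 after child 1 ≤ α → α-cutoff, skip 1
Root [α=-∞,β=+∞]: v=15
Leaves evaluated: 15 of 21.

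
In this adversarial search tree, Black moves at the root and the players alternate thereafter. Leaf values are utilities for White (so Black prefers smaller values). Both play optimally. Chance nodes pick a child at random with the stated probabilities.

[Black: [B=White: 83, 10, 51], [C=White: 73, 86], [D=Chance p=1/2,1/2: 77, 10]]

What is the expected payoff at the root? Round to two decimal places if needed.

B (White): max(83, 10, 51) = 83
C (White): max(73, 86) = 86
D (Chance): 1/2·77 + 1/2·10 = 43.5
Root (Black): min(83, 86, 43.5) = 43.5

43.5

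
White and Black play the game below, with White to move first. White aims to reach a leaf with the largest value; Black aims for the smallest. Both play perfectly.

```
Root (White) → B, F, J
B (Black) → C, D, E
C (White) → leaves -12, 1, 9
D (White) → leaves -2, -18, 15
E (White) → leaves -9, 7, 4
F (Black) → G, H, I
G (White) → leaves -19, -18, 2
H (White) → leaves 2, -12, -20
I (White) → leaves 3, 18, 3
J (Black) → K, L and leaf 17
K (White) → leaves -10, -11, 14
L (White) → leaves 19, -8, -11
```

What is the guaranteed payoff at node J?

K: max(-10, -11, 14) = 14
L: max(19, -8, -11) = 19
J: min(14, 19, 17) = 14

14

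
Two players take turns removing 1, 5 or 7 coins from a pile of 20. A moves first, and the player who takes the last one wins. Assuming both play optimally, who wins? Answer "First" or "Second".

Compute winning (W) and losing (L) positions by backward induction:
i:   0  1  2  3  4  5  6  7  8  9 10 11 12 13 14 15 16 17 18 19 20
     L  W  L  W  L  W  L  W  L  W  L  W  L  W  L  W  L  W  L  W  L
Position 20 is L, so the second player wins.

Second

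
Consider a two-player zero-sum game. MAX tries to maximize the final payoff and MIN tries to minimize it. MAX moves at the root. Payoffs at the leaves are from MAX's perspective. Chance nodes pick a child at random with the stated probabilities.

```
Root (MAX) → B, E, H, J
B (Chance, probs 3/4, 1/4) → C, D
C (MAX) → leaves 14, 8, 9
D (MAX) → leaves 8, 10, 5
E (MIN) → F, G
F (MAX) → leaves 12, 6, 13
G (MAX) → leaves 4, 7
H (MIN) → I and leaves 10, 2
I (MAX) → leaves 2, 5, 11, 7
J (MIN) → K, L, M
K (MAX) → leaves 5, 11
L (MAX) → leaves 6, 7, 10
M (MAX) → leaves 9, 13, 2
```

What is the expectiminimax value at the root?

13

C (MAX): max(14, 8, 9) = 14
D (MAX): max(8, 10, 5) = 10
B (Chance): 3/4·14 + 1/4·10 = 13
F (MAX): max(12, 6, 13) = 13
G (MAX): max(4, 7) = 7
E (MIN): min(13, 7) = 7
I (MAX): max(2, 5, 11, 7) = 11
H (MIN): min(11, 10, 2) = 2
K (MAX): max(5, 11) = 11
L (MAX): max(6, 7, 10) = 10
M (MAX): max(9, 13, 2) = 13
J (MIN): min(11, 10, 13) = 10
Root (MAX): max(13, 7, 2, 10) = 13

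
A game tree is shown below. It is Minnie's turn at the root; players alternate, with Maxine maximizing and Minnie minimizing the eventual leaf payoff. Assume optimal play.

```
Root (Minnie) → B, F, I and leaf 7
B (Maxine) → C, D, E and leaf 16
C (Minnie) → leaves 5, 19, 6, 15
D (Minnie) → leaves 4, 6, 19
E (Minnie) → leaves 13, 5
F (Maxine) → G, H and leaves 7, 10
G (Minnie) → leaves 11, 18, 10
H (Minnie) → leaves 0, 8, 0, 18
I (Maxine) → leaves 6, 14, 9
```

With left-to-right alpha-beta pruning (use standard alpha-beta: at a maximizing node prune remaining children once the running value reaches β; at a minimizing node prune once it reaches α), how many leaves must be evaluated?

17

C [α=-∞,β=+∞]: v=5
D [α=5,β=+∞]: v=4 after child 1 ≤ α → α-cutoff, skip 2
E [α=5,β=+∞]: v=5
B [α=-∞,β=+∞]: v=16
G [α=-∞,β=16]: v=10
H [α=10,β=16]: v=0 after child 1 ≤ α → α-cutoff, skip 3
F [α=-∞,β=16]: v=10
I [α=-∞,β=10]: v=14 after child 2 ≥ β → β-cutoff, skip 1
Root [α=-∞,β=+∞]: v=7
Leaves evaluated: 17 of 23.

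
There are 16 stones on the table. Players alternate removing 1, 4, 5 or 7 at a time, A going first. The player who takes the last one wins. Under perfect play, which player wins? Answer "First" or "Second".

Compute winning (W) and losing (L) positions by backward induction:
i:   0  1  2  3  4  5  6  7  8  9 10 11 12 13 14 15 16
     L  W  L  W  W  W  W  W  L  W  L  W  W  W  W  W  L
Position 16 is L, so the second player wins.

Second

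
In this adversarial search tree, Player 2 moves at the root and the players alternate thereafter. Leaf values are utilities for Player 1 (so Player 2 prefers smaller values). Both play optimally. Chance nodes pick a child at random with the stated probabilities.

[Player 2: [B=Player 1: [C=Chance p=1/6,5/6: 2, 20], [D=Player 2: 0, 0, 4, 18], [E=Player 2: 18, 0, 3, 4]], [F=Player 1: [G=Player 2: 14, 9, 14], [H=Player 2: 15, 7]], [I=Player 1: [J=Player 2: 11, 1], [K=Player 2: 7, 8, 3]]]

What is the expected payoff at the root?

3

C (Chance): 1/6·2 + 5/6·20 = 17
D (Player 2): min(0, 0, 4, 18) = 0
E (Player 2): min(18, 0, 3, 4) = 0
B (Player 1): max(17, 0, 0) = 17
G (Player 2): min(14, 9, 14) = 9
H (Player 2): min(15, 7) = 7
F (Player 1): max(9, 7) = 9
J (Player 2): min(11, 1) = 1
K (Player 2): min(7, 8, 3) = 3
I (Player 1): max(1, 3) = 3
Root (Player 2): min(17, 9, 3) = 3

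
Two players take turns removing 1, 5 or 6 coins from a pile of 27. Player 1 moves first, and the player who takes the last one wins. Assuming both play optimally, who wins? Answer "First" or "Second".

i:   0  1  2  3  4  5  6  7  8  9 10 11 12 13 14 15 16 17 18 19 20 21 22 23 24 25 26 27
     L  W  L  W  L  W  W  W  W  W  W  L  W  L  W  L  W  W  W  W  W  W  L  W  L  W  L  W
Position 27 is W, so the first player wins.

First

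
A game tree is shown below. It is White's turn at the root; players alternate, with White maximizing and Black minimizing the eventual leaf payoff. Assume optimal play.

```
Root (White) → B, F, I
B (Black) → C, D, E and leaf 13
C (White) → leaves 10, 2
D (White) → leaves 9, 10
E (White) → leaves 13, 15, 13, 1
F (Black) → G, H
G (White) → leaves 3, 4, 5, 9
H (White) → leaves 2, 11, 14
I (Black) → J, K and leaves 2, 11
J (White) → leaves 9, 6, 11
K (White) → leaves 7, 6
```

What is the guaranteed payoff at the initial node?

10

C (White): max(10, 2) = 10
D (White): max(9, 10) = 10
E (White): max(13, 15, 13, 1) = 15
B (Black): min(10, 10, 15, 13) = 10
G (White): max(3, 4, 5, 9) = 9
H (White): max(2, 11, 14) = 14
F (Black): min(9, 14) = 9
J (White): max(9, 6, 11) = 11
K (White): max(7, 6) = 7
I (Black): min(11, 7, 2, 11) = 2
Root (White): max(10, 9, 2) = 10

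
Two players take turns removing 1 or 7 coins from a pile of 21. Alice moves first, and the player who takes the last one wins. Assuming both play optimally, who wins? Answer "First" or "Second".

First

Positions where the player to move wins (W) vs loses (L):
i:   0  1  2  3  4  5  6  7  8  9 10 11 12 13 14 15 16 17 18 19 20 21
     L  W  L  W  L  W  L  W  L  W  L  W  L  W  L  W  L  W  L  W  L  W
Position 21 is W, so the first player wins.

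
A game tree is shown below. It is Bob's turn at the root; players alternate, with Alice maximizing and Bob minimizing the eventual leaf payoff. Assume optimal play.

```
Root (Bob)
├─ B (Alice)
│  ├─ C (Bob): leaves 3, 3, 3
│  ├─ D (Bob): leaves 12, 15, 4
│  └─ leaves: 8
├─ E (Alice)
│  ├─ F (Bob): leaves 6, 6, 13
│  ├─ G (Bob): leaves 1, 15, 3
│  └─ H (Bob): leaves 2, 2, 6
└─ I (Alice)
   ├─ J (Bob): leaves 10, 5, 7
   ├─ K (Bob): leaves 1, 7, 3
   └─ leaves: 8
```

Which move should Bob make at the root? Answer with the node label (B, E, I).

C (Bob): min(3, 3, 3) = 3
D (Bob): min(12, 15, 4) = 4
B (Alice): max(3, 4, 8) = 8
F (Bob): min(6, 6, 13) = 6
G (Bob): min(1, 15, 3) = 1
H (Bob): min(2, 2, 6) = 2
E (Alice): max(6, 1, 2) = 6
J (Bob): min(10, 5, 7) = 5
K (Bob): min(1, 7, 3) = 1
I (Alice): max(5, 1, 8) = 8
Root (Bob): min(8, 6, 8) = 6
Bob picks the child with the lowest value: E (value 6).

E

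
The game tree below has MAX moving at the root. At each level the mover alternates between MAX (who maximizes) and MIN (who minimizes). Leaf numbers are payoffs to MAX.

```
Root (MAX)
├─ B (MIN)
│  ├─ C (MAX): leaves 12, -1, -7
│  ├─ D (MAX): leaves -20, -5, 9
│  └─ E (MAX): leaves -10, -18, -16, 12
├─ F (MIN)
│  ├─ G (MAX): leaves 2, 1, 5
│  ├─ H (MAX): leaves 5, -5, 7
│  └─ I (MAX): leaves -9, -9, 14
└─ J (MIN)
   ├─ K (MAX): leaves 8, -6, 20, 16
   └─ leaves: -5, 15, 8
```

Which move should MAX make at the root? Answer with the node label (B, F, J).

B

C (MAX): max(12, -1, -7) = 12
D (MAX): max(-20, -5, 9) = 9
E (MAX): max(-10, -18, -16, 12) = 12
B (MIN): min(12, 9, 12) = 9
G (MAX): max(2, 1, 5) = 5
H (MAX): max(5, -5, 7) = 7
I (MAX): max(-9, -9, 14) = 14
F (MIN): min(5, 7, 14) = 5
K (MAX): max(8, -6, 20, 16) = 20
J (MIN): min(20, -5, 15, 8) = -5
Root (MAX): max(9, 5, -5) = 9
MAX picks the child with the highest value: B (value 9).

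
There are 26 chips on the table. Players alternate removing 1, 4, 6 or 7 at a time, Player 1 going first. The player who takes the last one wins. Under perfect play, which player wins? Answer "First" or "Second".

Compute winning (W) and losing (L) positions by backward induction:
i:   0  1  2  3  4  5  6  7  8  9 10 11 12 13 14 15 16 17 18 19 20 21 22 23 24 25 26
     L  W  L  W  W  L  W  W  W  W  L  W  W  L  W  L  W  W  L  W  W  W  W  L  W  W  L
Position 26 is L, so the second player wins.

Second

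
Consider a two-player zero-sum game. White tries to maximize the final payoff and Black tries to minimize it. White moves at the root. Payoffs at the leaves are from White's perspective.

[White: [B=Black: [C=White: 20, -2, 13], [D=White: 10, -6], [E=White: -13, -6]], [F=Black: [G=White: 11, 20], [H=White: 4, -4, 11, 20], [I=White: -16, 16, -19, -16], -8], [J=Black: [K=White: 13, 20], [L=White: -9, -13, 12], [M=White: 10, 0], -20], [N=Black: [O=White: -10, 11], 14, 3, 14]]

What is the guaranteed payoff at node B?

-6

C: max(20, -2, 13) = 20
D: max(10, -6) = 10
E: max(-13, -6) = -6
B: min(20, 10, -6) = -6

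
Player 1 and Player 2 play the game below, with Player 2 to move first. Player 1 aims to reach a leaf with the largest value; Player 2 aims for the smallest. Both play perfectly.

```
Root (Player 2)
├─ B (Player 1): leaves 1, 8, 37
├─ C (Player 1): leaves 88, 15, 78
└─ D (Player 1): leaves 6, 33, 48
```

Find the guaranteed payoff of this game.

37

B (Player 1): max(1, 8, 37) = 37
C (Player 1): max(88, 15, 78) = 88
D (Player 1): max(6, 33, 48) = 48
Root (Player 2): min(37, 88, 48) = 37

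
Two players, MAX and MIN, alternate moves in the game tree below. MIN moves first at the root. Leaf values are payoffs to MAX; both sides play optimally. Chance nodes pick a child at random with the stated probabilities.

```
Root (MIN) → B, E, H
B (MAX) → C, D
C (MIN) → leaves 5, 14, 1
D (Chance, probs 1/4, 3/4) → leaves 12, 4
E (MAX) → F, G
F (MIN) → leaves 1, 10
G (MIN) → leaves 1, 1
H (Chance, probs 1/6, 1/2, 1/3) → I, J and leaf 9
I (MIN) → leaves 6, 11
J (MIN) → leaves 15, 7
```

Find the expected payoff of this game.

1

C (MIN): min(5, 14, 1) = 1
D (Chance): 1/4·12 + 3/4·4 = 6
B (MAX): max(1, 6) = 6
F (MIN): min(1, 10) = 1
G (MIN): min(1, 1) = 1
E (MAX): max(1, 1) = 1
I (MIN): min(6, 11) = 6
J (MIN): min(15, 7) = 7
H (Chance): 1/6·6 + 1/2·7 + 1/3·9 = 7.5
Root (MIN): min(6, 1, 7.5) = 1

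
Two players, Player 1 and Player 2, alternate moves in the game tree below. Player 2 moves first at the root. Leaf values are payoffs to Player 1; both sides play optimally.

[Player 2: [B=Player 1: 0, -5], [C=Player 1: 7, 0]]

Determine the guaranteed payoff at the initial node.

0

B (Player 1): max(0, -5) = 0
C (Player 1): max(7, 0) = 7
Root (Player 2): min(0, 7) = 0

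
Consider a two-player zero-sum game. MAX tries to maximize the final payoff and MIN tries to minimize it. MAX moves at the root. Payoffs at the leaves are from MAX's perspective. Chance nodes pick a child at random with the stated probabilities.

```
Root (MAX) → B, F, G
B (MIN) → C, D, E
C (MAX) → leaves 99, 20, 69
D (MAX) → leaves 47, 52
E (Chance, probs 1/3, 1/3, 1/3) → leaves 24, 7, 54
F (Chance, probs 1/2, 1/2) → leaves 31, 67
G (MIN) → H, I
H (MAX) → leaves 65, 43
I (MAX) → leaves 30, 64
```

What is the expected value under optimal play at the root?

64

C (MAX): max(99, 20, 69) = 99
D (MAX): max(47, 52) = 52
E (Chance): 1/3·24 + 1/3·7 + 1/3·54 = 28.33
B (MIN): min(99, 52, 28.33) = 28.33
F (Chance): 1/2·31 + 1/2·67 = 49
H (MAX): max(65, 43) = 65
I (MAX): max(30, 64) = 64
G (MIN): min(65, 64) = 64
Root (MAX): max(28.33, 49, 64) = 64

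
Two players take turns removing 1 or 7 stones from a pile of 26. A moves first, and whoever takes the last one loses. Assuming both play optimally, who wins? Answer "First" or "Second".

Compute winning (W) and losing (L) positions by backward induction:
i:   0  1  2  3  4  5  6  7  8  9 10 11 12 13 14 15 16 17 18 19 20 21 22 23 24 25 26
     W  L  W  L  W  L  W  L  W  L  W  L  W  L  W  L  W  L  W  L  W  L  W  L  W  L  W
Position 26 is W, so the first player wins.

First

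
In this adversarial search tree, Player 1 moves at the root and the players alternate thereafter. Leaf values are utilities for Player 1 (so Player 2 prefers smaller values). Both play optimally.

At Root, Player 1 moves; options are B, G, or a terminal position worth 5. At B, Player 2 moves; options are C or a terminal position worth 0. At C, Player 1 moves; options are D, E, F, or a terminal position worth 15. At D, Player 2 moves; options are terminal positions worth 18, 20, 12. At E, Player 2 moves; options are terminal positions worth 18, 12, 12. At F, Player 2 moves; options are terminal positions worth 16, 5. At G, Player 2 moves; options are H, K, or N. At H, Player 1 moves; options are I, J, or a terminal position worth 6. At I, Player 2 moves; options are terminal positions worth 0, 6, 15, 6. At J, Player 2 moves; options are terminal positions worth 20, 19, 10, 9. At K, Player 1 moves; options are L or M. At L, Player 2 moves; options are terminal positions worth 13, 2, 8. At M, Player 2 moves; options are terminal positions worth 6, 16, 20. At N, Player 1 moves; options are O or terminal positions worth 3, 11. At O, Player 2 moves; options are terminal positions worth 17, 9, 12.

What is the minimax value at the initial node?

D (Player 2): min(18, 20, 12) = 12
E (Player 2): min(18, 12, 12) = 12
F (Player 2): min(16, 5) = 5
C (Player 1): max(12, 12, 5, 15) = 15
B (Player 2): min(15, 0) = 0
I (Player 2): min(0, 6, 15, 6) = 0
J (Player 2): min(20, 19, 10, 9) = 9
H (Player 1): max(0, 9, 6) = 9
L (Player 2): min(13, 2, 8) = 2
M (Player 2): min(6, 16, 20) = 6
K (Player 1): max(2, 6) = 6
O (Player 2): min(17, 9, 12) = 9
N (Player 1): max(9, 3, 11) = 11
G (Player 2): min(9, 6, 11) = 6
Root (Player 1): max(0, 6, 5) = 6

6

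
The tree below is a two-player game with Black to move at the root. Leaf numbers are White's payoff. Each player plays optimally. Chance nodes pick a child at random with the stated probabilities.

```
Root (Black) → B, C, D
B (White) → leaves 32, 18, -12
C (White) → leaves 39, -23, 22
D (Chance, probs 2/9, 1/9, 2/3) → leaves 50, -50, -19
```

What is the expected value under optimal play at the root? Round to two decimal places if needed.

B (White): max(32, 18, -12) = 32
C (White): max(39, -23, 22) = 39
D (Chance): 2/9·50 + 1/9·-50 + 2/3·-19 = -7.11
Root (Black): min(32, 39, -7.11) = -7.11

-7.11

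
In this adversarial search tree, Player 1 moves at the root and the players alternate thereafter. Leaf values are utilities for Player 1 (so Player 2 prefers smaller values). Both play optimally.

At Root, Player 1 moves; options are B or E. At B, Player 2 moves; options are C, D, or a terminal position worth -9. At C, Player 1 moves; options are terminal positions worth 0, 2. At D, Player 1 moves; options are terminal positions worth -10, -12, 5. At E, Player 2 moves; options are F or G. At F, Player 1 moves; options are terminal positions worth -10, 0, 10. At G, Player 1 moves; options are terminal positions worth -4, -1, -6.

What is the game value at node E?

F: max(-10, 0, 10) = 10
G: max(-4, -1, -6) = -1
E: min(10, -1) = -1

-1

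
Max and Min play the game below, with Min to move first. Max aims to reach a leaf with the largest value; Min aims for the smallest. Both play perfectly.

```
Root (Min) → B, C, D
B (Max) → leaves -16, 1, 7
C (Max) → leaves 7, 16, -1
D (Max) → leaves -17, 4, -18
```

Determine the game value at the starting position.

4

B (Max): max(-16, 1, 7) = 7
C (Max): max(7, 16, -1) = 16
D (Max): max(-17, 4, -18) = 4
Root (Min): min(7, 16, 4) = 4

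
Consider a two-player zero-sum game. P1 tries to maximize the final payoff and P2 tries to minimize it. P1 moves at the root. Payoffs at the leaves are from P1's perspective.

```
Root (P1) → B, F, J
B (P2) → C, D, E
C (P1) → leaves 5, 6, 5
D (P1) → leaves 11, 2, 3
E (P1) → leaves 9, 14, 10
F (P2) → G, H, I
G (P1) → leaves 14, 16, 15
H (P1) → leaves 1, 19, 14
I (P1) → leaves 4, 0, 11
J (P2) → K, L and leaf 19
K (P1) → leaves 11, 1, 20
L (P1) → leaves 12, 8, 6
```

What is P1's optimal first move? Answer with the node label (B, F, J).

J

C (P1): max(5, 6, 5) = 6
D (P1): max(11, 2, 3) = 11
E (P1): max(9, 14, 10) = 14
B (P2): min(6, 11, 14) = 6
G (P1): max(14, 16, 15) = 16
H (P1): max(1, 19, 14) = 19
I (P1): max(4, 0, 11) = 11
F (P2): min(16, 19, 11) = 11
K (P1): max(11, 1, 20) = 20
L (P1): max(12, 8, 6) = 12
J (P2): min(20, 12, 19) = 12
Root (P1): max(6, 11, 12) = 12
P1 picks the child with the highest value: J (value 12).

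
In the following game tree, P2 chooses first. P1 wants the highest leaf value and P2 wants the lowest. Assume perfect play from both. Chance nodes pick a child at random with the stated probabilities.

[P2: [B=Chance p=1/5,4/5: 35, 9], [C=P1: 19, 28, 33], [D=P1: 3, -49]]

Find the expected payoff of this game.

3

B (Chance): 1/5·35 + 4/5·9 = 14.2
C (P1): max(19, 28, 33) = 33
D (P1): max(3, -49) = 3
Root (P2): min(14.2, 33, 3) = 3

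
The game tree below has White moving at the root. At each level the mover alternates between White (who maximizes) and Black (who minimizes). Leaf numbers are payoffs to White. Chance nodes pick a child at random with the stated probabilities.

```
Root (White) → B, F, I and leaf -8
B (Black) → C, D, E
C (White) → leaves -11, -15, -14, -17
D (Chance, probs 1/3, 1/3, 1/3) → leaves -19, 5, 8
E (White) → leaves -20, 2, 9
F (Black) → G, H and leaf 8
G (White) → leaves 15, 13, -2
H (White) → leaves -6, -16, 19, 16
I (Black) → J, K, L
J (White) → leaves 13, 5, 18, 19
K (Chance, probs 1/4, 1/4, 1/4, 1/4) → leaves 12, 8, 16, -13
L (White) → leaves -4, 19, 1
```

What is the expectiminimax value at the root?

C (White): max(-11, -15, -14, -17) = -11
D (Chance): 1/3·-19 + 1/3·5 + 1/3·8 = -2
E (White): max(-20, 2, 9) = 9
B (Black): min(-11, -2, 9) = -11
G (White): max(15, 13, -2) = 15
H (White): max(-6, -16, 19, 16) = 19
F (Black): min(15, 19, 8) = 8
J (White): max(13, 5, 18, 19) = 19
K (Chance): 1/4·12 + 1/4·8 + 1/4·16 + 1/4·-13 = 5.75
L (White): max(-4, 19, 1) = 19
I (Black): min(19, 5.75, 19) = 5.75
Root (White): max(-11, 8, 5.75, -8) = 8

8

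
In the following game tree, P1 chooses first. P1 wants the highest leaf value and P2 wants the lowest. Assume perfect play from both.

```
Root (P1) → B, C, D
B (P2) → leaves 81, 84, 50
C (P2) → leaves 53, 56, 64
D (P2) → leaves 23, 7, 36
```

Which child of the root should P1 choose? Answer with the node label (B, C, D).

B (P2): min(81, 84, 50) = 50
C (P2): min(53, 56, 64) = 53
D (P2): min(23, 7, 36) = 7
Root (P1): max(50, 53, 7) = 53
P1 picks the child with the highest value: C (value 53).

C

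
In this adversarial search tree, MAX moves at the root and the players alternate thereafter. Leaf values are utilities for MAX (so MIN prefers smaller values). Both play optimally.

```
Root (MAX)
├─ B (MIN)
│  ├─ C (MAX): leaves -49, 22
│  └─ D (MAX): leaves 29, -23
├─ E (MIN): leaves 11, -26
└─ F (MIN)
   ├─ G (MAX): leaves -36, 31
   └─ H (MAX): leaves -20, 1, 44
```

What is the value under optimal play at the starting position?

31

C (MAX): max(-49, 22) = 22
D (MAX): max(29, -23) = 29
B (MIN): min(22, 29) = 22
E (MIN): min(11, -26) = -26
G (MAX): max(-36, 31) = 31
H (MAX): max(-20, 1, 44) = 44
F (MIN): min(31, 44) = 31
Root (MAX): max(22, -26, 31) = 31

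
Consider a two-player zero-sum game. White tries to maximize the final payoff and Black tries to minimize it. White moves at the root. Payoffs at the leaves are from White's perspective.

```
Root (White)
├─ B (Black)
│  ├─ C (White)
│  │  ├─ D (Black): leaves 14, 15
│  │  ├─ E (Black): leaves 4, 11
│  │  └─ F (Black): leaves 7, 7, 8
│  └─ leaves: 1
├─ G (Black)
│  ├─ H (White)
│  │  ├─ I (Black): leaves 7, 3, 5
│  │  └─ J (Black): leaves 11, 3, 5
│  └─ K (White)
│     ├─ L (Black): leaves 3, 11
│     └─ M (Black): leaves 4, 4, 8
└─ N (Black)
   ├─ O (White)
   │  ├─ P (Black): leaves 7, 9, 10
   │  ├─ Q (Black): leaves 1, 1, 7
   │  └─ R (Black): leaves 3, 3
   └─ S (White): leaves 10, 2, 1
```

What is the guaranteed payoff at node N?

P: min(7, 9, 10) = 7
Q: min(1, 1, 7) = 1
R: min(3, 3) = 3
O: max(7, 1, 3) = 7
S: max(10, 2, 1) = 10
N: min(7, 10) = 7

7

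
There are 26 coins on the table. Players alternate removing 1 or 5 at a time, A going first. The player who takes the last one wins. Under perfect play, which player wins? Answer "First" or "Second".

Mark each pile size as W (mover wins) or L (mover loses):
i:   0  1  2  3  4  5  6  7  8  9 10 11 12 13 14 15 16 17 18 19 20 21 22 23 24 25 26
     L  W  L  W  L  W  L  W  L  W  L  W  L  W  L  W  L  W  L  W  L  W  L  W  L  W  L
Position 26 is L, so the second player wins.

Second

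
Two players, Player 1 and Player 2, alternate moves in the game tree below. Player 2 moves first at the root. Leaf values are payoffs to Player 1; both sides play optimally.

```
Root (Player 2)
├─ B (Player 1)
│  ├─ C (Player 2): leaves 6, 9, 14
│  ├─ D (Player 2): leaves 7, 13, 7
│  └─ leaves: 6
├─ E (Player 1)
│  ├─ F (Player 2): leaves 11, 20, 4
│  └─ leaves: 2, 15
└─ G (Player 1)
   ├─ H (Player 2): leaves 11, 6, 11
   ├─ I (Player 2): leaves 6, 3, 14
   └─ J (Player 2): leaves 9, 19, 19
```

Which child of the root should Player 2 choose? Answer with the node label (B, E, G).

B

C (Player 2): min(6, 9, 14) = 6
D (Player 2): min(7, 13, 7) = 7
B (Player 1): max(6, 7, 6) = 7
F (Player 2): min(11, 20, 4) = 4
E (Player 1): max(4, 2, 15) = 15
H (Player 2): min(11, 6, 11) = 6
I (Player 2): min(6, 3, 14) = 3
J (Player 2): min(9, 19, 19) = 9
G (Player 1): max(6, 3, 9) = 9
Root (Player 2): min(7, 15, 9) = 7
Player 2 picks the child with the lowest value: B (value 7).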